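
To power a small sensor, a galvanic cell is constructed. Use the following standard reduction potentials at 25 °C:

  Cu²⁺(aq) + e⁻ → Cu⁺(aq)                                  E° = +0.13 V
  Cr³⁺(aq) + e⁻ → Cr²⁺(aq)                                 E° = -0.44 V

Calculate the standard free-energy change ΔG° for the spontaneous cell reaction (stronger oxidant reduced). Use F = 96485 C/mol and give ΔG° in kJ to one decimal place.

-55.0 kJ

Cu²⁺/Cu⁺ (E° = +0.13 V) is the cathode; Cr³⁺/Cr²⁺ (E° = -0.44 V) is the anode, so E°cell = +0.57 V.
Balancing electrons gives n = 1 (lcm of 1 and 1).
ΔG° = −nFE° = −(1)(96485)(+0.57) = -54,996 J = -55.0 kJ.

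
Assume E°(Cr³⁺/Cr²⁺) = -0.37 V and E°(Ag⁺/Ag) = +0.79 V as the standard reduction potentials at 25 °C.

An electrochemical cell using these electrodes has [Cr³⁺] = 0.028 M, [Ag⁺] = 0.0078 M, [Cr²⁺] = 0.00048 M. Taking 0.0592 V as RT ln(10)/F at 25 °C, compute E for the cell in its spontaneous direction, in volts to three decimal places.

+0.931 V

Ag⁺/Ag is the cathode (higher E°), Cr³⁺/Cr²⁺ the anode: E°cell = +0.79 − (-0.37) = +1.16 V, n = 1.
Overall: Ag⁺(aq) + Cr²⁺(aq) → Ag(s) + Cr³⁺(aq)
Q = [Cr³⁺] / ([Ag⁺]·[Cr²⁺]); log Q = 3.874.
E = E° − (0.0592/n) log Q = +1.16 − (0.0592/1)(3.874) = +0.931 V.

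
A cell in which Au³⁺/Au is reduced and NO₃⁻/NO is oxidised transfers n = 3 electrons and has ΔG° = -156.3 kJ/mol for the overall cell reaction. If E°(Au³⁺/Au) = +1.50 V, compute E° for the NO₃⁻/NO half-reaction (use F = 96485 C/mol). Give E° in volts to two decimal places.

E°cell = −ΔG°/(nF) = −(-156.3×10³)/((3)(96485)) = +0.540 V.
Since Au³⁺/Au is the cathode and NO₃⁻/NO the anode, E°cell = E°(Au³⁺/Au) − E°(NO₃⁻/NO).
So E°(NO₃⁻/NO) = E°(Au³⁺/Au) − E°cell = (+1.50) − (+0.540) = +0.96 V.

+0.96 V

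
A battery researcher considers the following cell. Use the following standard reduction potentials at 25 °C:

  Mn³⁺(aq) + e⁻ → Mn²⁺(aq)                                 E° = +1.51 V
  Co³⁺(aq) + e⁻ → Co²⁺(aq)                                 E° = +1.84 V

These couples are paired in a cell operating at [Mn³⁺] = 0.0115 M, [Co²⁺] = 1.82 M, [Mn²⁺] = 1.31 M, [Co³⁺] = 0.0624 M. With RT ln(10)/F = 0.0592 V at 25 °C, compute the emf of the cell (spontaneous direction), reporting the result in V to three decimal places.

Co³⁺/Co²⁺ is the cathode (higher E°), Mn³⁺/Mn²⁺ the anode: E°cell = +1.84 − (+1.51) = +0.33 V, n = 1.
Overall: Co³⁺(aq) + Mn²⁺(aq) → Co²⁺(aq) + Mn³⁺(aq)
Q = [Co²⁺]·[Mn³⁺] / ([Co³⁺]·[Mn²⁺]); log Q = -0.592.
E = E° − (0.0592/n) log Q = +0.33 − (0.0592/1)(-0.592) = +0.365 V.

+0.365 V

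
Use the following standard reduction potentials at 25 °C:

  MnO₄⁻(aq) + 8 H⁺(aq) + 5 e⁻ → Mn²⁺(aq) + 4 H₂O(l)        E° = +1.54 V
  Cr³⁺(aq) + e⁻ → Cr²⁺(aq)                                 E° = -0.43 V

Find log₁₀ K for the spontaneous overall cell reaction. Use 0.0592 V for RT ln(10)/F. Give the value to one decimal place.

Cathode: MnO₄⁻/Mn²⁺; anode: Cr³⁺/Cr²⁺. E°cell = +1.97 V, n = 5.
log K = nE°cell / 0.0592 = (5)(+1.97) / 0.0592 = 166.4.

166.4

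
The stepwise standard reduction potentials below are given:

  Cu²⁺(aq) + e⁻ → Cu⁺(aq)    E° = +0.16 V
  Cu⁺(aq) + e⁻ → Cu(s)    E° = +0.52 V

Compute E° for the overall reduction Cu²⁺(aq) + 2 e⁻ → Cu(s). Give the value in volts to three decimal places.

+0.340 V

Since ΔG° = −nFE° is additive over sequential reductions, n₃E°₃ = n₁E°₁ + n₂E°₂.
E°₃ = (1×+0.16 + 1×+0.52) / 2 = (+0.680) / 2 = +0.340 V.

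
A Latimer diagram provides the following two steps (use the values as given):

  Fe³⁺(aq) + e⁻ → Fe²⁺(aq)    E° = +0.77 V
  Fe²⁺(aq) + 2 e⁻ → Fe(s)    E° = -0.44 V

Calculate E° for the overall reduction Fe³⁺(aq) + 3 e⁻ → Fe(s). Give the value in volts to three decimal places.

Adding the free-energy changes (−nFE°) of the two steps gives −n₃FE°₃ = −n₁FE°₁ − n₂FE°₂.
E°₃ = (1×+0.77 + 2×-0.44) / 3 = (-0.110) / 3 = -0.037 V.
Simply averaging or adding the two E° values would be wrong; the electron-weighted sum is required.

-0.037 V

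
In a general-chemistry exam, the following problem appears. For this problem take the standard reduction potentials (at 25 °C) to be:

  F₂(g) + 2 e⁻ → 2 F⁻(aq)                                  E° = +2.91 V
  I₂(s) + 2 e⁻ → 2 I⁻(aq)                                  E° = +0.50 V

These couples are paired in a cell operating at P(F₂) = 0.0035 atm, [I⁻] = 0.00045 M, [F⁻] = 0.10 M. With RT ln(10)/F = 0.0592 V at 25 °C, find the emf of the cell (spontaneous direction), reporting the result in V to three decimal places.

+2.198 V

F₂/F⁻ is the cathode (higher E°), I₂/I⁻ the anode: E°cell = +2.91 − (+0.50) = +2.41 V, n = 2.
Overall: F₂(g) + 2 I⁻(aq) → 2 F⁻(aq) + I₂(s)
Q = [F⁻]^2 / (P(F₂)·[I⁻]^2); log Q = 7.150.
E = E° − (0.0592/n) log Q = +2.41 − (0.0592/2)(7.150) = +2.198 V.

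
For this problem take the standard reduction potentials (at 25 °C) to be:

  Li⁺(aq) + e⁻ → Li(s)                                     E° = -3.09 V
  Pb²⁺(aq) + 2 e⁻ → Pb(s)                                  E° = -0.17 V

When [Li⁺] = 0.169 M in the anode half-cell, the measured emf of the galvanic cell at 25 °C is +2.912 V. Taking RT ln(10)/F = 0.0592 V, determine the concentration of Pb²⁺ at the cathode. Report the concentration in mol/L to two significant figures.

Pb²⁺/Pb is the cathode, Li⁺/Li the anode: E°cell = +2.92 V, n = 2.
Overall reaction: Pb²⁺(aq) + 2 Li(s) → Pb(s) + 2 Li⁺(aq); Q = [Li⁺]^2/[Pb²⁺]^1.
From E = E° − (0.0592/n) log Q: log Q = (E° − E)·n/0.0592 = (+2.92 − (+2.912))·2/0.0592 = 0.2703.
So 1·log[Pb²⁺] = 2·log(0.169) − log Q = -1.5442 − (0.2703) = -1.8145; [Pb²⁺] = 10^(-1.8145) ≈ 0.015 M.

0.015 M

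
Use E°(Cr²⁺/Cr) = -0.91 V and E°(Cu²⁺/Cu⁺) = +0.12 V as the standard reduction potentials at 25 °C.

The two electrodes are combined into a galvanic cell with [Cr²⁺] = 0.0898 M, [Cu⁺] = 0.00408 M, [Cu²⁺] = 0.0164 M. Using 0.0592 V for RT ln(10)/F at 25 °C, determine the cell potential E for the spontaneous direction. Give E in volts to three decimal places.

Cu²⁺/Cu⁺ is the cathode (higher E°), Cr²⁺/Cr the anode: E°cell = +0.12 − (-0.91) = +1.03 V, n = 2.
Overall: 2 Cu²⁺(aq) + Cr(s) → 2 Cu⁺(aq) + Cr²⁺(aq)
Q = [Cu⁺]^2·[Cr²⁺] / ([Cu²⁺]^2); log Q = -2.255.
E = E° − (0.0592/n) log Q = +1.03 − (0.0592/2)(-2.255) = +1.097 V.

+1.097 V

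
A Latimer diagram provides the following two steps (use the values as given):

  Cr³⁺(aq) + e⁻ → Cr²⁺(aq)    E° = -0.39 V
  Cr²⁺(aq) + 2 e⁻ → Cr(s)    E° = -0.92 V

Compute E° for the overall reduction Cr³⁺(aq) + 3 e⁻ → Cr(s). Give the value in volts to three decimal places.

Since ΔG° = −nFE° is additive over sequential reductions, n₃E°₃ = n₁E°₁ + n₂E°₂.
E°₃ = (1×-0.39 + 2×-0.92) / 3 = (-2.230) / 3 = -0.743 V.
Simply averaging or adding the two E° values would be wrong; the electron-weighted sum is required.

-0.743 V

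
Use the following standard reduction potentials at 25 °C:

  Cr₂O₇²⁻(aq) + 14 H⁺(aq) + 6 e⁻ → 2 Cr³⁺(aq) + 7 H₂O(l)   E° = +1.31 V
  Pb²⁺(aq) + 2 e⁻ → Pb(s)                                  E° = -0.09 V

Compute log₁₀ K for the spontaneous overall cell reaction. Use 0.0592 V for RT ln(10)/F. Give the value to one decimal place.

Cathode: Cr₂O₇²⁻/Cr³⁺; anode: Pb²⁺/Pb. E°cell = +1.40 V, n = 6.
log K = nE°cell / 0.0592 = (6)(+1.40) / 0.0592 = 141.9.

141.9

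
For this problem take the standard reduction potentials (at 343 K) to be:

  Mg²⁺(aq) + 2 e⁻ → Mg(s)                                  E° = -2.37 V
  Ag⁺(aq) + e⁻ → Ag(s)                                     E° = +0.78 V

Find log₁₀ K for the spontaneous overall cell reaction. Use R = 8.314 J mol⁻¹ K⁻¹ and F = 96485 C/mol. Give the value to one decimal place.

Cathode: Ag⁺/Ag; anode: Mg²⁺/Mg. E°cell = (+0.78) − (-2.37) = +3.15 V, with n = 2.
ΔG° = −nFE° = −RT ln K, so ln K = nFE°/(RT) = (2)(96485)(+3.15) / ((8.314)(343)) = 213.155.
log₁₀ K = 213.155 / ln 10 = 92.6.

92.6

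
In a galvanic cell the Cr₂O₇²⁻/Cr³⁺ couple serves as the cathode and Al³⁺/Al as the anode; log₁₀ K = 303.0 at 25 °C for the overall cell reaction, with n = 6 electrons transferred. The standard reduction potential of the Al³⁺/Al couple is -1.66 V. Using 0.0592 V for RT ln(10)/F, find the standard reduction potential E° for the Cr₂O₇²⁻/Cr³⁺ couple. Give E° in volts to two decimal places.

+1.33 V

E°cell = (0.0592/n)·log K = (0.0592/6)(303.0) = +2.990 V.
Since Cr₂O₇²⁻/Cr³⁺ is the cathode and Al³⁺/Al the anode, E°cell = E°(Cr₂O₇²⁻/Cr³⁺) − E°(Al³⁺/Al).
So E°(Cr₂O₇²⁻/Cr³⁺) = E°cell + E°(Al³⁺/Al) = +2.990 + (-1.66) = +1.33 V.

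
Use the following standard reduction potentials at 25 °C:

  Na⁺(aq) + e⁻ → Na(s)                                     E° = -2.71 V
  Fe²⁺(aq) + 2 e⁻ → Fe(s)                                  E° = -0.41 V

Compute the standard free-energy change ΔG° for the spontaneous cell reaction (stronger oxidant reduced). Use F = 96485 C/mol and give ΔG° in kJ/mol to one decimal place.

Fe²⁺/Fe (E° = -0.41 V) is the cathode; Na⁺/Na (E° = -2.71 V) is the anode, so E°cell = +2.30 V.
Balancing electrons gives n = 2 (lcm of 2 and 1).
ΔG° = −nFE° = −(2)(96485)(+2.30) = -443,831 J = -443.8 kJ/mol.

-443.8 kJ/mol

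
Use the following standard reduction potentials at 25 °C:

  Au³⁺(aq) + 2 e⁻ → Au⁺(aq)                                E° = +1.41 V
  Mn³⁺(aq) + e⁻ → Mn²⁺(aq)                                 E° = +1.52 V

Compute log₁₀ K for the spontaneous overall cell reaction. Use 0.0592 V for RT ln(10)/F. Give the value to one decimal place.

Cathode: Mn³⁺/Mn²⁺; anode: Au³⁺/Au⁺. E°cell = +0.11 V, n = 2.
log K = nE°cell / 0.0592 = (2)(+0.11) / 0.0592 = 3.7.

3.7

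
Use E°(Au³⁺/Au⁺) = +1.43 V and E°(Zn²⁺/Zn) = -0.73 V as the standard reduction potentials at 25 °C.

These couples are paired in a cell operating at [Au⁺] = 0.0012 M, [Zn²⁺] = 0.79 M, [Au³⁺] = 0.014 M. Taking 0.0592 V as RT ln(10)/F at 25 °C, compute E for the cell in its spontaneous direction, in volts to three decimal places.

+2.195 V

Au³⁺/Au⁺ is the cathode (higher E°), Zn²⁺/Zn the anode: E°cell = +1.43 − (-0.73) = +2.16 V, n = 2.
Overall: Au³⁺(aq) + Zn(s) → Au⁺(aq) + Zn²⁺(aq)
Q = [Au⁺]·[Zn²⁺] / ([Au³⁺]); log Q = -1.169.
E = E° − (0.0592/n) log Q = +2.16 − (0.0592/2)(-1.169) = +2.195 V.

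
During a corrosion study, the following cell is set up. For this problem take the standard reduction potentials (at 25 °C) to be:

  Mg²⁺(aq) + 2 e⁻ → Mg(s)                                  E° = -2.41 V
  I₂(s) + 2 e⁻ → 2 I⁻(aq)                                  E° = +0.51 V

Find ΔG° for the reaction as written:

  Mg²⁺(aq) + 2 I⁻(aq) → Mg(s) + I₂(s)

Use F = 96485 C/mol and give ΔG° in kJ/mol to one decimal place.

+563.5 kJ/mol

As written, Mg²⁺/Mg is reduced (cathode) and I₂/I⁻ is oxidised (anode), so E°cell = (-2.41) − (+0.51) = -2.92 V.
Balancing electrons gives n = 2.
ΔG° = −nFE° = −(2)(96485)(-2.92) = 563,472 J = +563.5 kJ/mol.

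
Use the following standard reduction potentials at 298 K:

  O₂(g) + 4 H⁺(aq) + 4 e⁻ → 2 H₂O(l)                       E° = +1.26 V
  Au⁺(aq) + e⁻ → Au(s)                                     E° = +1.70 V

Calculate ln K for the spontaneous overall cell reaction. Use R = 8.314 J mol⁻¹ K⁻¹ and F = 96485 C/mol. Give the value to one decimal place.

Cathode: Au⁺/Au; anode: O₂/H₂O. E°cell = (+1.70) − (+1.26) = +0.44 V, with n = 4.
ΔG° = −nFE° = −RT ln K, so ln K = nFE°/(RT) = (4)(96485)(+0.44) / ((8.314)(298)) = 68.540.

68.5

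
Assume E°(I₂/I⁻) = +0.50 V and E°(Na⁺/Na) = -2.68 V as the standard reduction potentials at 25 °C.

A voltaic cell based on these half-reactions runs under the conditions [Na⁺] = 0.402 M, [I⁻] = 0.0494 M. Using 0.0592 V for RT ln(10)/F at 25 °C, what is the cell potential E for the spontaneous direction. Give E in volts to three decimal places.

I₂/I⁻ is the cathode (higher E°), Na⁺/Na the anode: E°cell = +0.50 − (-2.68) = +3.18 V, n = 2.
Overall: I₂(s) + 2 Na(s) → 2 I⁻(aq) + 2 Na⁺(aq)
Q = [I⁻]^2·[Na⁺]^2; log Q = -3.404.
E = E° − (0.0592/n) log Q = +3.18 − (0.0592/2)(-3.404) = +3.281 V.

+3.281 V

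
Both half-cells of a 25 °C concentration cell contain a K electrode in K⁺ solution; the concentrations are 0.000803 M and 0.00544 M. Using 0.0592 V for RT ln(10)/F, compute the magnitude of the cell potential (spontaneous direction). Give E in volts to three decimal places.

+0.049 V

For a concentration cell E°cell = 0. The 0.00544 M side is the cathode (reduction is favoured where [K⁺] is higher).
With n = 1, E = −(0.0592/1) log([K⁺]ₐₙ/[K⁺]꜀ₐₜ) = −(0.0592/1) log(0.000803/0.00544) = −(0.0592/1)(-0.831) = +0.049 V.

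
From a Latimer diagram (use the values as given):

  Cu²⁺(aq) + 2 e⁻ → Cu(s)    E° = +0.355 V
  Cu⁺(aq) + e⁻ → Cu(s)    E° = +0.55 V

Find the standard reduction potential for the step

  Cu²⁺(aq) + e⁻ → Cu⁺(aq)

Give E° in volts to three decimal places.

Sequential free energies add, so n₃E°₃ = n₁E°₁ + n₂E°₂.
With n₃ = 2, and the known step contributing 1×(+0.55) V, the unknown satisfies 1·E° = 2×(+0.355) − 1×(+0.55) = +0.160.
E° = +0.160 / 1 = +0.160 V.

+0.160 V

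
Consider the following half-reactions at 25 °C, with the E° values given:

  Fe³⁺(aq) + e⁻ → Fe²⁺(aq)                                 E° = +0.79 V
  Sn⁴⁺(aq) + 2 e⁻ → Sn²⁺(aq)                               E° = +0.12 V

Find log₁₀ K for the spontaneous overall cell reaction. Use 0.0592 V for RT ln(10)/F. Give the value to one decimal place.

Cathode: Fe³⁺/Fe²⁺; anode: Sn⁴⁺/Sn²⁺. E°cell = +0.67 V, n = 2.
log K = nE°cell / 0.0592 = (2)(+0.67) / 0.0592 = 22.6.

22.6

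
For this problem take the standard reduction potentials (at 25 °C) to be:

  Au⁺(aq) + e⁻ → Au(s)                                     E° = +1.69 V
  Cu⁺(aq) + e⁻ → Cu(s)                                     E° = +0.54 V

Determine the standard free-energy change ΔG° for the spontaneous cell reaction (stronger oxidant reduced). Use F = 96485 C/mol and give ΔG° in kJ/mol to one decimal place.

-111.0 kJ/mol

Au⁺/Au (E° = +1.69 V) is the cathode; Cu⁺/Cu (E° = +0.54 V) is the anode, so E°cell = +1.15 V.
Balancing electrons gives n = 1 (lcm of 1 and 1).
ΔG° = −nFE° = −(1)(96485)(+1.15) = -110,958 J = -111.0 kJ/mol.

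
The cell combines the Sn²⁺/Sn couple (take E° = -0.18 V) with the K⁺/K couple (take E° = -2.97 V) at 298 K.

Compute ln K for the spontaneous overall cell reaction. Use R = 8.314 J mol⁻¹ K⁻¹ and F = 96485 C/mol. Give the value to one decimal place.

217.3

Cathode: Sn²⁺/Sn; anode: K⁺/K. E°cell = (-0.18) − (-2.97) = +2.79 V, with n = 2.
ΔG° = −nFE° = −RT ln K, so ln K = nFE°/(RT) = (2)(96485)(+2.79) / ((8.314)(298)) = 217.304.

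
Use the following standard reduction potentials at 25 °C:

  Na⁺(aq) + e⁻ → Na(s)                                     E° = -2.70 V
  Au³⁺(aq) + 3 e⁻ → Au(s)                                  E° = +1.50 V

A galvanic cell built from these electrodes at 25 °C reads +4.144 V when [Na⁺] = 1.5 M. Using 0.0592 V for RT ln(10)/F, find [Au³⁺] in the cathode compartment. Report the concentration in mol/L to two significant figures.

Au³⁺/Au is the cathode, Na⁺/Na the anode: E°cell = +4.20 V, n = 3.
Overall reaction: Au³⁺(aq) + 3 Na(s) → Au(s) + 3 Na⁺(aq); Q = [Na⁺]^3/[Au³⁺]^1.
From E = E° − (0.0592/n) log Q: log Q = (E° − E)·n/0.0592 = (+4.20 − (+4.144))·3/0.0592 = 2.8378.
So 1·log[Au³⁺] = 3·log(1.5) − log Q = 0.5283 − (2.8378) = -2.3095; [Au³⁺] = 10^(-2.3095) ≈ 0.0049 M.

0.0049 M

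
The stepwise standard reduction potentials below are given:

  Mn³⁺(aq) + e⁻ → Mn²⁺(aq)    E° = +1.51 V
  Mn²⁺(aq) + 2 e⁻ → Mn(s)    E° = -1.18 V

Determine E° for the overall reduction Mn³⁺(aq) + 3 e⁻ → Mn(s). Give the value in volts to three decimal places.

Adding the free-energy changes (−nFE°) of the two steps gives −n₃FE°₃ = −n₁FE°₁ − n₂FE°₂.
E°₃ = (1×+1.51 + 2×-1.18) / 3 = (-0.850) / 3 = -0.283 V.

-0.283 V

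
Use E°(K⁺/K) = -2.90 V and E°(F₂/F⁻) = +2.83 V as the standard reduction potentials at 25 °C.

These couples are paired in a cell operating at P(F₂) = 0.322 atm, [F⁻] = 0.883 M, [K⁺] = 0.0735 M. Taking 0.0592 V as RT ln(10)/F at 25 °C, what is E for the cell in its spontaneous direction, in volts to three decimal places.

F₂/F⁻ is the cathode (higher E°), K⁺/K the anode: E°cell = +2.83 − (-2.90) = +5.73 V, n = 2.
Overall: F₂(g) + 2 K(s) → 2 F⁻(aq) + 2 K⁺(aq)
Q = [F⁻]^2·[K⁺]^2 / (P(F₂)); log Q = -1.883.
E = E° − (0.0592/n) log Q = +5.73 − (0.0592/2)(-1.883) = +5.786 V.

+5.786 V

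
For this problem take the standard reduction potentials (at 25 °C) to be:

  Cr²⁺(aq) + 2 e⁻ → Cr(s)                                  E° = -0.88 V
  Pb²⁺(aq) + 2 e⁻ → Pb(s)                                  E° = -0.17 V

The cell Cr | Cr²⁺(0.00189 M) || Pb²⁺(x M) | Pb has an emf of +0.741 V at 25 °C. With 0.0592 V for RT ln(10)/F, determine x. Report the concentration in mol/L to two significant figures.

0.021 M

Pb²⁺/Pb is the cathode, Cr²⁺/Cr the anode: E°cell = +0.71 V, n = 2.
Overall reaction: Pb²⁺(aq) + Cr(s) → Pb(s) + Cr²⁺(aq); Q = [Cr²⁺]^1/[Pb²⁺]^1.
From E = E° − (0.0592/n) log Q: log Q = (E° − E)·n/0.0592 = (+0.71 − (+0.741))·2/0.0592 = -1.0473.
So 1·log[Pb²⁺] = 1·log(0.00189) − log Q = -2.7235 − (-1.0473) = -1.6762; [Pb²⁺] = 10^(-1.6762) ≈ 0.021 M.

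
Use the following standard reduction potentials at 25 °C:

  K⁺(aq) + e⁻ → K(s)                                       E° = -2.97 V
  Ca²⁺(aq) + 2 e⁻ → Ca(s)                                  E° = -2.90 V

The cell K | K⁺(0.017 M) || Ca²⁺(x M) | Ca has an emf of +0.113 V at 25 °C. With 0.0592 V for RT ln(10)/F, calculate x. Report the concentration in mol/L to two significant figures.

Ca²⁺/Ca is the cathode, K⁺/K the anode: E°cell = +0.07 V, n = 2.
Overall reaction: Ca²⁺(aq) + 2 K(s) → Ca(s) + 2 K⁺(aq); Q = [K⁺]^2/[Ca²⁺]^1.
From E = E° − (0.0592/n) log Q: log Q = (E° − E)·n/0.0592 = (+0.07 − (+0.113))·2/0.0592 = -1.4527.
So 1·log[Ca²⁺] = 2·log(0.017) − log Q = -3.5391 − (-1.4527) = -2.0864; [Ca²⁺] = 10^(-2.0864) ≈ 0.0082 M.

0.0082 M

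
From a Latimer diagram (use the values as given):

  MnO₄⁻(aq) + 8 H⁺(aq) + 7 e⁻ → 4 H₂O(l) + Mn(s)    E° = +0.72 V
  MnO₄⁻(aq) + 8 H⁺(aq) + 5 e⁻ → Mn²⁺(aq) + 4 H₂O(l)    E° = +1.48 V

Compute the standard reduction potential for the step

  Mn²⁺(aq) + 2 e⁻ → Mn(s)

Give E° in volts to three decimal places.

Sequential free energies add, so n₃E°₃ = n₁E°₁ + n₂E°₂.
With n₃ = 7, and the known step contributing 5×(+1.48) V, the unknown satisfies 2·E° = 7×(+0.72) − 5×(+1.48) = -2.360.
E° = -2.360 / 2 = -1.180 V.

-1.180 V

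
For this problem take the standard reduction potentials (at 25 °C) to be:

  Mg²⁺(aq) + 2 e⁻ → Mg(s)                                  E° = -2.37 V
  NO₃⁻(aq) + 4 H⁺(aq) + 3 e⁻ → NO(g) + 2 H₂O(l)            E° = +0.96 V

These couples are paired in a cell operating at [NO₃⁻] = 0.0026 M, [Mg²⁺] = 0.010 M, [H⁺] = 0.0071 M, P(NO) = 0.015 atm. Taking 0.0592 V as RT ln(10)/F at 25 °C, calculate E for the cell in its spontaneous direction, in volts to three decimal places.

+3.205 V

NO₃⁻/NO is the cathode (higher E°), Mg²⁺/Mg the anode: E°cell = +0.96 − (-2.37) = +3.33 V, n = 6.
Overall: 2 NO₃⁻(aq) + 8 H⁺(aq) + 3 Mg(s) → 2 NO(g) + 4 H₂O(l) + 3 Mg²⁺(aq)
Q = P(NO)^2·[Mg²⁺]^3 / ([NO₃⁻]^2·[H⁺]^8); log Q = 12.712.
E = E° − (0.0592/n) log Q = +3.33 − (0.0592/6)(12.712) = +3.205 V.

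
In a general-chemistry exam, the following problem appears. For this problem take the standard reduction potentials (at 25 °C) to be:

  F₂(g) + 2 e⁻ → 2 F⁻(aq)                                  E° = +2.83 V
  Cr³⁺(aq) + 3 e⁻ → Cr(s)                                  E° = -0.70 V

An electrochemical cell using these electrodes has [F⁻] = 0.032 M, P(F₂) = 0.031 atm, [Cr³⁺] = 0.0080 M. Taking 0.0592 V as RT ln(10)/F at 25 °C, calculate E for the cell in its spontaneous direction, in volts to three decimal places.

+3.615 V

F₂/F⁻ is the cathode (higher E°), Cr³⁺/Cr the anode: E°cell = +2.83 − (-0.70) = +3.53 V, n = 6.
Overall: 3 F₂(g) + 2 Cr(s) → 6 F⁻(aq) + 2 Cr³⁺(aq)
Q = [F⁻]^6·[Cr³⁺]^2 / (P(F₂)^3); log Q = -8.637.
E = E° − (0.0592/n) log Q = +3.53 − (0.0592/6)(-8.637) = +3.615 V.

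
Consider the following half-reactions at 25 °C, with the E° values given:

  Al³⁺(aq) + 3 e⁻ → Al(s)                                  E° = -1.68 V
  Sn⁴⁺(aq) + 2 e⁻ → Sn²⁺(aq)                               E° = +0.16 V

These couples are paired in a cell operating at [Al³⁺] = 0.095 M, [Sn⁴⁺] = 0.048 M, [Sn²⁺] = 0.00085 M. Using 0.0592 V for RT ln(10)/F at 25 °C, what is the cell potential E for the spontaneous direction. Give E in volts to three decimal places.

Sn⁴⁺/Sn²⁺ is the cathode (higher E°), Al³⁺/Al the anode: E°cell = +0.16 − (-1.68) = +1.84 V, n = 6.
Overall: 3 Sn⁴⁺(aq) + 2 Al(s) → 3 Sn²⁺(aq) + 2 Al³⁺(aq)
Q = [Sn²⁺]^3·[Al³⁺]^2 / ([Sn⁴⁺]^3); log Q = -7.300.
E = E° − (0.0592/n) log Q = +1.84 − (0.0592/6)(-7.300) = +1.912 V.

+1.912 V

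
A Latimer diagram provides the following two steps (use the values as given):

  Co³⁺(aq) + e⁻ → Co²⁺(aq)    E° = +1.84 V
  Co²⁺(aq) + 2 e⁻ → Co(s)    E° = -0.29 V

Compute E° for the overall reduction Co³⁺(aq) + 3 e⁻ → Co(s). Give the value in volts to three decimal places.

+0.420 V

Standard free energies of sequential steps add: ΔG°₃ = ΔG°₁ + ΔG°₂, so n₃E°₃ = n₁E°₁ + n₂E°₂.
E°₃ = (1×+1.84 + 2×-0.29) / 3 = (+1.260) / 3 = +0.420 V.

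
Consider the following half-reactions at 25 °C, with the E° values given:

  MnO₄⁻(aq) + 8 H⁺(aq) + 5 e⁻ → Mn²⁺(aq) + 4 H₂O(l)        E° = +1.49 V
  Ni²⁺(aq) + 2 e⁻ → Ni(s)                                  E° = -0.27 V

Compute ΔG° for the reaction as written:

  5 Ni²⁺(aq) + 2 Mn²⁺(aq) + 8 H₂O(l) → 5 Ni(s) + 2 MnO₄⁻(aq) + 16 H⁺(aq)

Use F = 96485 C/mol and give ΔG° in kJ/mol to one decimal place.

+1698.1 kJ/mol

As written, Ni²⁺/Ni is reduced (cathode) and MnO₄⁻/Mn²⁺ is oxidised (anode), so E°cell = (-0.27) − (+1.49) = -1.76 V.
Balancing electrons gives n = 10.
ΔG° = −nFE° = −(10)(96485)(-1.76) = 1,698,136 J = +1698.1 kJ/mol.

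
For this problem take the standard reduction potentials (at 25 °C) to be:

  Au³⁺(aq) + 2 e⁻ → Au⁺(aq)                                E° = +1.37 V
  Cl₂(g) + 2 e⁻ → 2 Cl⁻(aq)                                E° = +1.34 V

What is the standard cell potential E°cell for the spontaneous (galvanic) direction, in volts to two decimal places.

+0.03 V

The Au³⁺/Au⁺ couple has the higher reduction potential, so it is the cathode; Cl₂/Cl⁻ is oxidised at the anode.
E°cell = E°(cathode) − E°(anode) = (+1.37) − (+1.34) = +0.03 V.
Since E°cell > 0, the reaction is spontaneous under standard conditions.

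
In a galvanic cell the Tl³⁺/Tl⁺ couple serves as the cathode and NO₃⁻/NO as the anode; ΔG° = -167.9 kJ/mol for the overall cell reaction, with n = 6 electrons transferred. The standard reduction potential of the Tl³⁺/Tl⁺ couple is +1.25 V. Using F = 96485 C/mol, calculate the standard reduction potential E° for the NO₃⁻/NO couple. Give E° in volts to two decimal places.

E°cell = −ΔG°/(nF) = −(-167.9×10³)/((6)(96485)) = +0.290 V.
Since Tl³⁺/Tl⁺ is the cathode and NO₃⁻/NO the anode, E°cell = E°(Tl³⁺/Tl⁺) − E°(NO₃⁻/NO).
So E°(NO₃⁻/NO) = E°(Tl³⁺/Tl⁺) − E°cell = (+1.25) − (+0.290) = +0.96 V.

+0.96 V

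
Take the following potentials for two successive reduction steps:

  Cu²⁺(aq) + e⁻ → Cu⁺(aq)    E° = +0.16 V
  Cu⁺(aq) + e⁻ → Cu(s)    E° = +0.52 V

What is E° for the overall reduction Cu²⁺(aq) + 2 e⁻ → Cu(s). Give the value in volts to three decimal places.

Adding the free-energy changes (−nFE°) of the two steps gives −n₃FE°₃ = −n₁FE°₁ − n₂FE°₂.
E°₃ = (1×+0.16 + 1×+0.52) / 2 = (+0.680) / 2 = +0.340 V.

+0.340 V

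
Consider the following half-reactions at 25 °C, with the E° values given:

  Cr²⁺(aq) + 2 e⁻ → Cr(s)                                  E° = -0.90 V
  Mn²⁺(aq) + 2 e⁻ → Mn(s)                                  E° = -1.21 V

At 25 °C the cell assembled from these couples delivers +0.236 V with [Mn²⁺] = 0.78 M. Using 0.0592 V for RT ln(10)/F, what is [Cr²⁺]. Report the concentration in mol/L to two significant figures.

0.0025 M

Cr²⁺/Cr is the cathode, Mn²⁺/Mn the anode: E°cell = +0.31 V, n = 2.
Overall reaction: Cr²⁺(aq) + Mn(s) → Cr(s) + Mn²⁺(aq); Q = [Mn²⁺]^1/[Cr²⁺]^1.
From E = E° − (0.0592/n) log Q: log Q = (E° − E)·n/0.0592 = (+0.31 − (+0.236))·2/0.0592 = 2.5000.
So 1·log[Cr²⁺] = 1·log(0.78) − log Q = -0.1079 − (2.5000) = -2.6079; [Cr²⁺] = 10^(-2.6079) ≈ 0.0025 M.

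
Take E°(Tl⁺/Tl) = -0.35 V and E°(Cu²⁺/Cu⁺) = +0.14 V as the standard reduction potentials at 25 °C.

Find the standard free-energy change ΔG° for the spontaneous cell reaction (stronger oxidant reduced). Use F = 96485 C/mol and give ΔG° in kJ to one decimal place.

-47.3 kJ

Cu²⁺/Cu⁺ (E° = +0.14 V) is the cathode; Tl⁺/Tl (E° = -0.35 V) is the anode, so E°cell = +0.49 V.
Balancing electrons gives n = 1 (lcm of 1 and 1).
ΔG° = −nFE° = −(1)(96485)(+0.49) = -47,278 J = -47.3 kJ.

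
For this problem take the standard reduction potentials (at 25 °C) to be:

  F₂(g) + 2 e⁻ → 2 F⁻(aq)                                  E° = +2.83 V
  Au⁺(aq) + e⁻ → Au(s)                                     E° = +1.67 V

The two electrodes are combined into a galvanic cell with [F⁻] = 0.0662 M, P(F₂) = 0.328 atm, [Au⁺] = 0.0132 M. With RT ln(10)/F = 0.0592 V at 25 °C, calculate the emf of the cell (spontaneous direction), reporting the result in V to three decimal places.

+1.327 V

F₂/F⁻ is the cathode (higher E°), Au⁺/Au the anode: E°cell = +2.83 − (+1.67) = +1.16 V, n = 2.
Overall: F₂(g) + 2 Au(s) → 2 F⁻(aq) + 2 Au⁺(aq)
Q = [F⁻]^2·[Au⁺]^2 / (P(F₂)); log Q = -5.633.
E = E° − (0.0592/n) log Q = +1.16 − (0.0592/2)(-5.633) = +1.327 V.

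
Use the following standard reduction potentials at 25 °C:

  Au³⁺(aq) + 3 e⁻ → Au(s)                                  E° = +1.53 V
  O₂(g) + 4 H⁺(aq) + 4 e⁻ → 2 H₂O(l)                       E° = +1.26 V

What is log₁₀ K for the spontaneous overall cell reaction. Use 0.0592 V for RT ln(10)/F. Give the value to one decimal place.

Cathode: Au³⁺/Au; anode: O₂/H₂O. E°cell = +0.27 V, n = 12.
log K = nE°cell / 0.0592 = (12)(+0.27) / 0.0592 = 54.7.

54.7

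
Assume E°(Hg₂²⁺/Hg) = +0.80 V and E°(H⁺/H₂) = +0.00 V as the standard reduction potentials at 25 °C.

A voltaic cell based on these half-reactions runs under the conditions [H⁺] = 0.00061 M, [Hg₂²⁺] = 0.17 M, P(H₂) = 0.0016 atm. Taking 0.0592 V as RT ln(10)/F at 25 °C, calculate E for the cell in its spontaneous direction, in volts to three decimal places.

+0.885 V

Hg₂²⁺/Hg is the cathode (higher E°), H⁺/H₂ the anode: E°cell = +0.80 − (+0.00) = +0.80 V, n = 2.
Overall: Hg₂²⁺(aq) + H₂(g) → 2 Hg(l) + 2 H⁺(aq)
Q = [H⁺]^2 / ([Hg₂²⁺]·P(H₂)); log Q = -2.864.
E = E° − (0.0592/n) log Q = +0.80 − (0.0592/2)(-2.864) = +0.885 V.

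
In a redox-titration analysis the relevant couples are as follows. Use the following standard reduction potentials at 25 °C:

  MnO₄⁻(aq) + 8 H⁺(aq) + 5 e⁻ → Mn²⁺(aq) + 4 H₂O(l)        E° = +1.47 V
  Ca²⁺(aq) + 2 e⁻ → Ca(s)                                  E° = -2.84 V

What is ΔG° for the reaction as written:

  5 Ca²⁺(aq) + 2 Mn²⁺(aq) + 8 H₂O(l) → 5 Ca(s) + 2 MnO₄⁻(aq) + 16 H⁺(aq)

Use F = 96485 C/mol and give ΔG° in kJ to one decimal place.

As written, Ca²⁺/Ca is reduced (cathode) and MnO₄⁻/Mn²⁺ is oxidised (anode), so E°cell = (-2.84) − (+1.47) = -4.31 V.
Balancing electrons gives n = 10.
ΔG° = −nFE° = −(10)(96485)(-4.31) = 4,158,503 J = +4158.5 kJ.

+4158.5 kJ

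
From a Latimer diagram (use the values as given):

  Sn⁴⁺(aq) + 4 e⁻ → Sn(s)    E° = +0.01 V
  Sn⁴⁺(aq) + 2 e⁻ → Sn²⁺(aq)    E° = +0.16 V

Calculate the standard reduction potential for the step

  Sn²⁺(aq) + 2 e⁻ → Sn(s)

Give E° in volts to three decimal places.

-0.140 V

Sequential free energies add, so n₃E°₃ = n₁E°₁ + n₂E°₂.
With n₃ = 4, and the known step contributing 2×(+0.16) V, the unknown satisfies 2·E° = 4×(+0.01) − 2×(+0.16) = -0.280.
E° = -0.280 / 2 = -0.140 V.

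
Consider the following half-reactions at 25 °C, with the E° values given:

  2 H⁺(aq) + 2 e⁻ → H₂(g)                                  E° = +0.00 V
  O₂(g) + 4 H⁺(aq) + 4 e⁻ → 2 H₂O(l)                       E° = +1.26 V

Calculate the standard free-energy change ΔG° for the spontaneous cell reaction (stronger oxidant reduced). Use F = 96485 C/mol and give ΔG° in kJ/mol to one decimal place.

O₂/H₂O (E° = +1.26 V) is the cathode; H⁺/H₂ (E° = +0.00 V) is the anode, so E°cell = +1.26 V.
Balancing electrons gives n = 4 (lcm of 4 and 2).
ΔG° = −nFE° = −(4)(96485)(+1.26) = -486,284 J = -486.3 kJ/mol.

-486.3 kJ/mol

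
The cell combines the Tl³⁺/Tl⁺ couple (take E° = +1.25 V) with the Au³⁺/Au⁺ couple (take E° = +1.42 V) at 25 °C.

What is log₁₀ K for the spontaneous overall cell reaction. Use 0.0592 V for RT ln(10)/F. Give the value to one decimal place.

Cathode: Au³⁺/Au⁺; anode: Tl³⁺/Tl⁺. E°cell = +0.17 V, n = 2.
log K = nE°cell / 0.0592 = (2)(+0.17) / 0.0592 = 5.7.

5.7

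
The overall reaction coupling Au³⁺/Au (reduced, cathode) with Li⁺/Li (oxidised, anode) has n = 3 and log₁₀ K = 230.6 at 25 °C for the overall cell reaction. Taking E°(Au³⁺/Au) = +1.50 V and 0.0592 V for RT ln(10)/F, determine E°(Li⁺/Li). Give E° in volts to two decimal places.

E°cell = (0.0592/n)·log K = (0.0592/3)(230.6) = +4.551 V.
Since Au³⁺/Au is the cathode and Li⁺/Li the anode, E°cell = E°(Au³⁺/Au) − E°(Li⁺/Li).
So E°(Li⁺/Li) = E°(Au³⁺/Au) − E°cell = (+1.50) − (+4.551) = -3.05 V.

-3.05 V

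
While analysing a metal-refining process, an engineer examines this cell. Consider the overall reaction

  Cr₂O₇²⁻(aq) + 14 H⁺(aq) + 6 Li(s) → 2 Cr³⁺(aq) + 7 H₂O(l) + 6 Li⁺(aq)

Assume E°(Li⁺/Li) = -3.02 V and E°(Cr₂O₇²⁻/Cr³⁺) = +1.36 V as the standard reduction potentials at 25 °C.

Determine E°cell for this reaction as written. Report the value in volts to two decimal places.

+4.38 V

The Cr₂O₇²⁻/Cr³⁺ couple has the higher reduction potential, so it is the cathode; Li⁺/Li is oxidised at the anode.
E°cell = E°(cathode) − E°(anode) = (+1.36) − (-3.02) = +4.38 V.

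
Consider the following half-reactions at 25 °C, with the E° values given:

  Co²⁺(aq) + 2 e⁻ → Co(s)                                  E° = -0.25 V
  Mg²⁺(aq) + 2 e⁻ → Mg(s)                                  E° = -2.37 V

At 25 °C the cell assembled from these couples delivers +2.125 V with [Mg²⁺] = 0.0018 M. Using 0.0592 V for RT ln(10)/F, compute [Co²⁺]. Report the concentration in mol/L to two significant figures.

0.0027 M

Co²⁺/Co is the cathode, Mg²⁺/Mg the anode: E°cell = +2.12 V, n = 2.
Overall reaction: Co²⁺(aq) + Mg(s) → Co(s) + Mg²⁺(aq); Q = [Mg²⁺]^1/[Co²⁺]^1.
From E = E° − (0.0592/n) log Q: log Q = (E° − E)·n/0.0592 = (+2.12 − (+2.125))·2/0.0592 = -0.1689.
So 1·log[Co²⁺] = 1·log(0.0018) − log Q = -2.7447 − (-0.1689) = -2.5758; [Co²⁺] = 10^(-2.5758) ≈ 0.0027 M.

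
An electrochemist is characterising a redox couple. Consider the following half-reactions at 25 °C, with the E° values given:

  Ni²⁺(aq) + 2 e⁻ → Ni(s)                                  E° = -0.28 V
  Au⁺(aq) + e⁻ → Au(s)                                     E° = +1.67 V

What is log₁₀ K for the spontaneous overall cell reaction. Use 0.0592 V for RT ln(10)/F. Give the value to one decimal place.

Cathode: Au⁺/Au; anode: Ni²⁺/Ni. E°cell = +1.95 V, n = 2.
log K = nE°cell / 0.0592 = (2)(+1.95) / 0.0592 = 65.9.

65.9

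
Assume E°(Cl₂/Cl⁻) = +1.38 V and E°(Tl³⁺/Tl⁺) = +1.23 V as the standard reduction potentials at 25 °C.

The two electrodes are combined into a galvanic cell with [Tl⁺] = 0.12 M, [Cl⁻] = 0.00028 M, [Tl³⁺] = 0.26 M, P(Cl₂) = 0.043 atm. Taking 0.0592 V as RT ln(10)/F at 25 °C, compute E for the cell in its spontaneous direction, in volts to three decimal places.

+0.310 V

Cl₂/Cl⁻ is the cathode (higher E°), Tl³⁺/Tl⁺ the anode: E°cell = +1.38 − (+1.23) = +0.15 V, n = 2.
Overall: Cl₂(g) + Tl⁺(aq) → 2 Cl⁻(aq) + Tl³⁺(aq)
Q = [Cl⁻]^2·[Tl³⁺] / (P(Cl₂)·[Tl⁺]); log Q = -5.403.
E = E° − (0.0592/n) log Q = +0.15 − (0.0592/2)(-5.403) = +0.310 V.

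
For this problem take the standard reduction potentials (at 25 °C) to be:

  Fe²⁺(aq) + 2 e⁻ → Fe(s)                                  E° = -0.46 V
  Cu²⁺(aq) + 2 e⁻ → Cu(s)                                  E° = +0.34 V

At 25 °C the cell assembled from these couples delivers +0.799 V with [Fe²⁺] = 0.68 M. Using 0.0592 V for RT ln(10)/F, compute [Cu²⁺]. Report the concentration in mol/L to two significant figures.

0.63 M

Cu²⁺/Cu is the cathode, Fe²⁺/Fe the anode: E°cell = +0.80 V, n = 2.
Overall reaction: Cu²⁺(aq) + Fe(s) → Cu(s) + Fe²⁺(aq); Q = [Fe²⁺]^1/[Cu²⁺]^1.
From E = E° − (0.0592/n) log Q: log Q = (E° − E)·n/0.0592 = (+0.80 − (+0.799))·2/0.0592 = 0.0338.
So 1·log[Cu²⁺] = 1·log(0.68) − log Q = -0.1675 − (0.0338) = -0.2013; [Cu²⁺] = 10^(-0.2013) ≈ 0.63 M.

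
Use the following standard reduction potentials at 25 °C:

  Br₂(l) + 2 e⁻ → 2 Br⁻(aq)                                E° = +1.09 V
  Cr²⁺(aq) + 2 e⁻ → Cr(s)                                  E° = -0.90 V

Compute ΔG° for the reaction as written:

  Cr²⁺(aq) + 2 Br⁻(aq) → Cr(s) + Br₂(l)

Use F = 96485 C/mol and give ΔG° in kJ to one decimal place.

+384.0 kJ

As written, Cr²⁺/Cr is reduced (cathode) and Br₂/Br⁻ is oxidised (anode), so E°cell = (-0.90) − (+1.09) = -1.99 V.
Balancing electrons gives n = 2.
ΔG° = −nFE° = −(2)(96485)(-1.99) = 384,010 J = +384.0 kJ.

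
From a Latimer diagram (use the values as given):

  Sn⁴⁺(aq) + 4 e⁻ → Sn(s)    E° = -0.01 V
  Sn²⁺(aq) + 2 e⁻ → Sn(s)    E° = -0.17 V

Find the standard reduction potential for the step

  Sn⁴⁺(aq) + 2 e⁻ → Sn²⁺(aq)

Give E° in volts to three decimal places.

+0.150 V

Sequential free energies add, so n₃E°₃ = n₁E°₁ + n₂E°₂.
With n₃ = 4, and the known step contributing 2×(-0.17) V, the unknown satisfies 2·E° = 4×(-0.01) − 2×(-0.17) = +0.300.
E° = +0.300 / 2 = +0.150 V.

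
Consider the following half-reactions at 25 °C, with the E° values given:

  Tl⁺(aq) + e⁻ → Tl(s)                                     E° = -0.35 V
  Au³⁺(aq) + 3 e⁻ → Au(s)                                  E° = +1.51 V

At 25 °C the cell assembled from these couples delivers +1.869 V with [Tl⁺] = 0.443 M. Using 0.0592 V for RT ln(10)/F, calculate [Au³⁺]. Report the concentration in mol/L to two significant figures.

Au³⁺/Au is the cathode, Tl⁺/Tl the anode: E°cell = +1.86 V, n = 3.
Overall reaction: Au³⁺(aq) + 3 Tl(s) → Au(s) + 3 Tl⁺(aq); Q = [Tl⁺]^3/[Au³⁺]^1.
From E = E° − (0.0592/n) log Q: log Q = (E° − E)·n/0.0592 = (+1.86 − (+1.869))·3/0.0592 = -0.4561.
So 1·log[Au³⁺] = 3·log(0.443) − log Q = -1.0608 − (-0.4561) = -0.6047; [Au³⁺] = 10^(-0.6047) ≈ 0.25 M.

0.25 M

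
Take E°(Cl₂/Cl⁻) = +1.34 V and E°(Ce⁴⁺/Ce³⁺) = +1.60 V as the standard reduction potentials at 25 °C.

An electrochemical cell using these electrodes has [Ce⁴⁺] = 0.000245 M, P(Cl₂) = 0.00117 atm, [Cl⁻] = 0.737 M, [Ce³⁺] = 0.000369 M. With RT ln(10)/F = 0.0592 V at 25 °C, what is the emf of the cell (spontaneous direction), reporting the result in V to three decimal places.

Ce⁴⁺/Ce³⁺ is the cathode (higher E°), Cl₂/Cl⁻ the anode: E°cell = +1.60 − (+1.34) = +0.26 V, n = 2.
Overall: 2 Ce⁴⁺(aq) + 2 Cl⁻(aq) → 2 Ce³⁺(aq) + Cl₂(g)
Q = [Ce³⁺]^2·P(Cl₂) / ([Ce⁴⁺]^2·[Cl⁻]^2); log Q = -2.311.
E = E° − (0.0592/n) log Q = +0.26 − (0.0592/2)(-2.311) = +0.328 V.

+0.328 V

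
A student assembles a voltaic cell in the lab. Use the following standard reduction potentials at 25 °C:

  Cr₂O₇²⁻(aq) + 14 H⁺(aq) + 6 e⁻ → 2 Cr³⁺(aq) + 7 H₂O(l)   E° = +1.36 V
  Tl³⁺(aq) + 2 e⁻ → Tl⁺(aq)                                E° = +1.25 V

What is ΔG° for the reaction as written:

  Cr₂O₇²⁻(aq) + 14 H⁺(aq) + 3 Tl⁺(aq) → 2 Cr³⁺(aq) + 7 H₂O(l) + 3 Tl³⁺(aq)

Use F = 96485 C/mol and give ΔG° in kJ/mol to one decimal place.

-63.7 kJ/mol

As written, Cr₂O₇²⁻/Cr³⁺ is reduced (cathode) and Tl³⁺/Tl⁺ is oxidised (anode), so E°cell = (+1.36) − (+1.25) = +0.11 V.
Balancing electrons gives n = 6.
ΔG° = −nFE° = −(6)(96485)(+0.11) = -63,680 J = -63.7 kJ/mol.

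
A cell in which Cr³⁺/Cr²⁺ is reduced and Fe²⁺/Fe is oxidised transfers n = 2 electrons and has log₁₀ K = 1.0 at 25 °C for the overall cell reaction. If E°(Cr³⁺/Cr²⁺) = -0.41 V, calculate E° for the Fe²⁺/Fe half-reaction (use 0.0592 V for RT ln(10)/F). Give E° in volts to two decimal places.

-0.44 V

E°cell = (0.0592/n)·log K = (0.0592/2)(1.0) = +0.030 V.
Since Cr³⁺/Cr²⁺ is the cathode and Fe²⁺/Fe the anode, E°cell = E°(Cr³⁺/Cr²⁺) − E°(Fe²⁺/Fe).
So E°(Fe²⁺/Fe) = E°(Cr³⁺/Cr²⁺) − E°cell = (-0.41) − (+0.030) = -0.44 V.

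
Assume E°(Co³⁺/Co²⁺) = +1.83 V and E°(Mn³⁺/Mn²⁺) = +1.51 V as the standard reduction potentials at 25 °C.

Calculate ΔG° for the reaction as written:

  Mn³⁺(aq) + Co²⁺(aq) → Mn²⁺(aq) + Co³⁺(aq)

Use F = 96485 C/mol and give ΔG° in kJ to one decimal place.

+30.9 kJ

As written, Mn³⁺/Mn²⁺ is reduced (cathode) and Co³⁺/Co²⁺ is oxidised (anode), so E°cell = (+1.51) − (+1.83) = -0.32 V.
Balancing electrons gives n = 1.
ΔG° = −nFE° = −(1)(96485)(-0.32) = 30,875 J = +30.9 kJ.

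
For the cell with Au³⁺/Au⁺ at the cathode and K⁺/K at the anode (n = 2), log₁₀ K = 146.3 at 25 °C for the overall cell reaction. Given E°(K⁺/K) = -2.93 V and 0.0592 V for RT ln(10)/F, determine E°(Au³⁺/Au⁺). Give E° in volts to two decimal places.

E°cell = (0.0592/n)·log K = (0.0592/2)(146.3) = +4.330 V.
Since Au³⁺/Au⁺ is the cathode and K⁺/K the anode, E°cell = E°(Au³⁺/Au⁺) − E°(K⁺/K).
So E°(Au³⁺/Au⁺) = E°cell + E°(K⁺/K) = +4.330 + (-2.93) = +1.40 V.

+1.40 V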